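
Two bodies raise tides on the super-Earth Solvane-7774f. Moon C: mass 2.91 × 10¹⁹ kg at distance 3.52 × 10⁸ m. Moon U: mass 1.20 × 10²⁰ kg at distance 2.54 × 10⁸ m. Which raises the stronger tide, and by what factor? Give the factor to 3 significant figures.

Moon U, by a factor of ≈ 11.0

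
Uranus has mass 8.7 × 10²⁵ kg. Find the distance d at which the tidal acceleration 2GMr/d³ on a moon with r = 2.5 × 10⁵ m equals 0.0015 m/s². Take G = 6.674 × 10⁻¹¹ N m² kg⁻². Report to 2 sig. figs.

2GMr/d³ = a_tidal  ⇒  d = (2GMr / a_tidal)^(1/3)
d = (2 × 6.674×10⁻¹¹ × (8.7 × 10²⁵) × (2.5 × 10⁵) / (0.0015))^(1/3)
  = 1.2 × 10⁸ m

1.2 × 10⁸ m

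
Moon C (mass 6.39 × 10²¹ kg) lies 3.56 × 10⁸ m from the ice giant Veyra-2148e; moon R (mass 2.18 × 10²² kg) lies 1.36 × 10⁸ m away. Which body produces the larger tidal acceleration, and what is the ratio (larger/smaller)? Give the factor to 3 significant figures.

Moon R, by a factor of ≈ 61.2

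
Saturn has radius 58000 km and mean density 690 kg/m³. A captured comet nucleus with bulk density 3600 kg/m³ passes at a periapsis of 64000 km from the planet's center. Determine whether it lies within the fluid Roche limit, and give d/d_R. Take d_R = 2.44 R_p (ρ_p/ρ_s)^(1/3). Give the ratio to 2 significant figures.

inside; d/d_R ≈ 0.78

d_R = 2.44 × (58000 km) × (690/3600)^(1/3) = 81600 km
d/d_R = (64000) / (81600) = 0.78
Since d/d_R < 1, the body is inside the Roche limit.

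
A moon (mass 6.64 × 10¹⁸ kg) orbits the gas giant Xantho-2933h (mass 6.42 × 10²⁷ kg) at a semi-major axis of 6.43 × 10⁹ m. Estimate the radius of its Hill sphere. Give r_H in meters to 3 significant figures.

r_H ≈ a (m/3M)^(1/3)
    = (6.43 × 10⁹) × (6.64 × 10¹⁸ / (3 × 6.42 × 10²⁷))^(1/3)
    = 4.51 × 10⁶ m

4.51 × 10⁶ m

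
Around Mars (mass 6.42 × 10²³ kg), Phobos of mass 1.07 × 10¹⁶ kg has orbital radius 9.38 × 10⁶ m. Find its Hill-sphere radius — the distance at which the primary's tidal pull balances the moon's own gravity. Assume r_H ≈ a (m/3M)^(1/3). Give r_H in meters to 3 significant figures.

r_H ≈ a (m/3M)^(1/3)
    = (9.38 × 10⁶) × (1.07 × 10¹⁶ / (3 × 6.42 × 10²³))^(1/3)
    = 1.66 × 10⁴ m

1.66 × 10⁴ m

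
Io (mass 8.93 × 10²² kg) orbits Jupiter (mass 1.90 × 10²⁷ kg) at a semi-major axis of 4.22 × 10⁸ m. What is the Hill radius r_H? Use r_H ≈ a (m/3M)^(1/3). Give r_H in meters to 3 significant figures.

r_H ≈ a (m/3M)^(1/3)
    = (4.22 × 10⁸) × (8.93 × 10²² / (3 × 1.90 × 10²⁷))^(1/3)
    = 1.06 × 10⁷ m

1.06 × 10⁷ m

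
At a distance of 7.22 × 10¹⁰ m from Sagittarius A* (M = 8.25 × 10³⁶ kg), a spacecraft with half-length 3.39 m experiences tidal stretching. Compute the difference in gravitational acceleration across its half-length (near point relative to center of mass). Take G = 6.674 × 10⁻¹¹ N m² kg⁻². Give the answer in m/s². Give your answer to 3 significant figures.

Since r ≪ d, expand the inverse-square field across one radius to get the leading 2GMr/d³ term.
Δa = 2GMr/d³
   = 2 × (6.674 × 10⁻¹¹) × (8.25 × 10³⁶) × (3.39) / (7.22 × 10¹⁰)³
   = 9.92 × 10⁻⁶ m/s²

9.92 × 10⁻⁶ m/s²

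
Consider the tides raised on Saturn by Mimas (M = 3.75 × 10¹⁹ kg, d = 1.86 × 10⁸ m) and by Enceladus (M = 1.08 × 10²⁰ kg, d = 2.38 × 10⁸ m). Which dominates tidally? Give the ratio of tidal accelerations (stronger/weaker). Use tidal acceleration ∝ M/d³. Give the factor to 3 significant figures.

The tide-raising term goes as M/d³ (the gradient of a 1/d² field).
Mimas: (3.75 × 10¹⁹) / (1.86 × 10⁸)³ = 5.828 × 10⁻⁶
Enceladus: (1.08 × 10²⁰) / (2.38 × 10⁸)³ = 8.011 × 10⁻⁶
Ratio (larger/smaller) = 1.37

Enceladus, by a factor of ≈ 1.37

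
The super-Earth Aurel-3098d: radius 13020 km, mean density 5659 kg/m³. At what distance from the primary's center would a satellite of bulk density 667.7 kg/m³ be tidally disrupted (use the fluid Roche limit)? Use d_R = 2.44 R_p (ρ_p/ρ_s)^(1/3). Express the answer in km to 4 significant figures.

d_R = 2.44 × 13020 km × (5659/667.7)^(1/3)
    = 64770 km

64770 km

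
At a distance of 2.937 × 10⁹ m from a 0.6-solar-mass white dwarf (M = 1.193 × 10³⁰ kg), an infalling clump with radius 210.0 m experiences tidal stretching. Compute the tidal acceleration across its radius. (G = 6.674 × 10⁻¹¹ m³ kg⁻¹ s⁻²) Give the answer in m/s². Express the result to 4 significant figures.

1.320 × 10⁻⁶ m/s²

The tidal stretch is the gradient of GM/d² times the body's extent r, hence the 1/d³ dependence.
Δa = 2GMr/d³
   = 2 × (6.674 × 10⁻¹¹) × (1.193 × 10³⁰) × (210.0) / (2.937 × 10⁹)³
   = 1.320 × 10⁻⁶ m/s²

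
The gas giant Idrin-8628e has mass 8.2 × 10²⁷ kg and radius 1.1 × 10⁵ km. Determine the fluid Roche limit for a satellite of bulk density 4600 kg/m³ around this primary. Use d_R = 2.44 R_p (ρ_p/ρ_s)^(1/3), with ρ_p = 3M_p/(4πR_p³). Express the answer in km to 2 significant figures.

1.8 × 10⁵ km

ρ_p = 3M_p/(4πR_p³) = 3 × (8.2 × 10²⁷) / (4π × (1.1 × 10⁸ m)³) = 1500 kg/m³
d_R = 2.44 × 1.1 × 10⁵ km × (1500/4600)^(1/3)
    = 1.8 × 10⁵ km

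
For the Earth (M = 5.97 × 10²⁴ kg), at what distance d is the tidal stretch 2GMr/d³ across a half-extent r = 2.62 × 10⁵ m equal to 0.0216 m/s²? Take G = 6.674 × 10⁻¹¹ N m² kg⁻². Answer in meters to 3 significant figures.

2.13 × 10⁷ m

2GMr/d³ = a_tidal  ⇒  d = (2GMr / a_tidal)^(1/3)
d = (2 × 6.674×10⁻¹¹ × (5.97 × 10²⁴) × (2.62 × 10⁵) / (0.0216))^(1/3)
  = 2.13 × 10⁷ m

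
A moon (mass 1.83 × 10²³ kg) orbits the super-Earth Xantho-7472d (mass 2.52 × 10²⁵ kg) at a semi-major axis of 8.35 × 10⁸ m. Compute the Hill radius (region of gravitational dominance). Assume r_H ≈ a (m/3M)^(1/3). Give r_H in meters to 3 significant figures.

r_H ≈ a (m/3M)^(1/3)
    = (8.35 × 10⁸) × (1.83 × 10²³ / (3 × 2.52 × 10²⁵))^(1/3)
    = 1.12 × 10⁸ m

1.12 × 10⁸ m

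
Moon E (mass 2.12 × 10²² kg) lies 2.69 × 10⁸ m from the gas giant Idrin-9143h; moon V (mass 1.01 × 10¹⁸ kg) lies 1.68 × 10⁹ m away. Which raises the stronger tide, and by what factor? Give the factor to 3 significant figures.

Moon E, by a factor of ≈ 5.11 × 10⁶

The tide-raising term goes as M/d³ (the gradient of a 1/d² field).
Moon E: (2.12 × 10²²) / (2.69 × 10⁸)³ = 1.089 × 10⁻³
Moon V: (1.01 × 10¹⁸) / (1.68 × 10⁹)³ = 2.130 × 10⁻¹⁰
Ratio (larger/smaller) = 5.11 × 10⁶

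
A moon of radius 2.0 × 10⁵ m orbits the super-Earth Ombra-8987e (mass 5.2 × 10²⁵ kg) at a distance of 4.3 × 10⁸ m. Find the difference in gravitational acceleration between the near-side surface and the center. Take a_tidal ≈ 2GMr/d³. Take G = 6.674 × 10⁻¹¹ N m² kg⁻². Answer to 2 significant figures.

The tidal stretch is the gradient of GM/d² times the body's extent r, hence the 1/d³ dependence.
Δg = 2GMr/d³
   = 2 × (6.674 × 10⁻¹¹) × (5.2 × 10²⁵) × (2.0 × 10⁵) / (4.3 × 10⁸)³
   = 1.7 × 10⁻⁵ m/s²

1.7 × 10⁻⁵ m/s²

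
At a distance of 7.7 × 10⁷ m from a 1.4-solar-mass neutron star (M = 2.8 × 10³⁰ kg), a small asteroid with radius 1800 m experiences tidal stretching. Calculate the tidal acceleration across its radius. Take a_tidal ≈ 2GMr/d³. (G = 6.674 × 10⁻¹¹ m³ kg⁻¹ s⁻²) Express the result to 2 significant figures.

1.5 m/s²

Δa = 2GMr/d³
   = 2 × (6.674 × 10⁻¹¹) × (2.8 × 10³⁰) × (1800) / (7.7 × 10⁷)³
   = 1.5 m/s²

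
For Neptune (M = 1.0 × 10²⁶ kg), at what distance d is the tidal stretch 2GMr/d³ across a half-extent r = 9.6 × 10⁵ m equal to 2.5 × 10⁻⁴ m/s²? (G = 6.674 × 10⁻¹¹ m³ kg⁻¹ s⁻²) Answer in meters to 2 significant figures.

2GMr/d³ = a_tidal  ⇒  d = (2GMr / a_tidal)^(1/3)
d = (2 × 6.674×10⁻¹¹ × (1.0 × 10²⁶) × (9.6 × 10⁵) / (2.5 × 10⁻⁴))^(1/3)
  = 3.7 × 10⁸ m

3.7 × 10⁸ m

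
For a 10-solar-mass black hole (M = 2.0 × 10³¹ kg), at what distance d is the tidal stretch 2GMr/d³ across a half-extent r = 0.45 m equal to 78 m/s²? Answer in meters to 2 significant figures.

2.5 × 10⁶ m

2GMr/d³ = a_tidal  ⇒  d = (2GMr / a_tidal)^(1/3)
d = (2 × 6.674×10⁻¹¹ × (2.0 × 10³¹) × (0.45) / (78))^(1/3)
  = 2.5 × 10⁶ m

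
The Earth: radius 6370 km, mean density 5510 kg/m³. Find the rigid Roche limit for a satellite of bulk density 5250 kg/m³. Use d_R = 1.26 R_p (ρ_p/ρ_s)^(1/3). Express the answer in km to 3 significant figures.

d_R = 1.26 × 6370 km × (5510/5250)^(1/3)
    = 8160 km

8160 km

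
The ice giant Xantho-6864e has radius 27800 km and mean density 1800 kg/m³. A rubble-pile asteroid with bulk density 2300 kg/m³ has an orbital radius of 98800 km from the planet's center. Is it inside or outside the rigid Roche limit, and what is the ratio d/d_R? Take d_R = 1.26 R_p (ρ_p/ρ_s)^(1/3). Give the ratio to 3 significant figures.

outside; d/d_R ≈ 3.06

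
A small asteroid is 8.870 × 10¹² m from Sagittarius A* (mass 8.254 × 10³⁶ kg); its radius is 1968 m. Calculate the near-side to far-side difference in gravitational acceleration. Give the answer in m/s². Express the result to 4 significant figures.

Δa = 4GMr/d³
   = 4 × (6.674 × 10⁻¹¹) × (8.254 × 10³⁶) × (1968) / (8.870 × 10¹²)³
   = 6.214 × 10⁻⁹ m/s²

6.214 × 10⁻⁹ m/s²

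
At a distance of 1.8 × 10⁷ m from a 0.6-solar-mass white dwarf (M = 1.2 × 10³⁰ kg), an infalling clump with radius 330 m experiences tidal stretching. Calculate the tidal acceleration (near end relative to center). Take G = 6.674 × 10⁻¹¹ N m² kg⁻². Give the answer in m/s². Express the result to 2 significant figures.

a_tidal = 2GMr/d³
        = 2 × (6.674 × 10⁻¹¹) × (1.2 × 10³⁰) × (330) / (1.8 × 10⁷)³
        = 9.1 m/s²

9.1 m/s²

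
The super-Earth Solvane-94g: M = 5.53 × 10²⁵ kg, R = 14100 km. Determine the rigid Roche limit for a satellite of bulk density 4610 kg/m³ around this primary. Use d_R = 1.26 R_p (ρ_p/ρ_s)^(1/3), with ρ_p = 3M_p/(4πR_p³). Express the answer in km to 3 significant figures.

ρ_p = 3M_p/(4πR_p³) = 3 × (5.53 × 10²⁵) / (4π × (1.41 × 10⁷ m)³) = 4710 kg/m³
d_R = 1.26 × 14100 km × (4710/4610)^(1/3)
    = 17900 km

17900 km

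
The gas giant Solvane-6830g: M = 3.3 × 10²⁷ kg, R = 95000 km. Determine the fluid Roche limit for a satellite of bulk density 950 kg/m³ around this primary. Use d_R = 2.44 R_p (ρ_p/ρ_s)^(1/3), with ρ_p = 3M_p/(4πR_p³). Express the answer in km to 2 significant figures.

2.3 × 10⁵ km

ρ_p = 3M_p/(4πR_p³) = 3 × (3.3 × 10²⁷) / (4π × (9.5 × 10⁷ m)³) = 920 kg/m³
d_R = 2.44 × 95000 km × (920/950)^(1/3)
    = 2.3 × 10⁵ km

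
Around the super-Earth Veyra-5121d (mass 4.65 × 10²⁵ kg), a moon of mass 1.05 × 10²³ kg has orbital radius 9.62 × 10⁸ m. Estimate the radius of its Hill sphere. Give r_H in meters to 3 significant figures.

8.75 × 10⁷ m

r_H ≈ a (m/3M)^(1/3)
    = (9.62 × 10⁸) × (1.05 × 10²³ / (3 × 4.65 × 10²⁵))^(1/3)
    = 8.75 × 10⁷ m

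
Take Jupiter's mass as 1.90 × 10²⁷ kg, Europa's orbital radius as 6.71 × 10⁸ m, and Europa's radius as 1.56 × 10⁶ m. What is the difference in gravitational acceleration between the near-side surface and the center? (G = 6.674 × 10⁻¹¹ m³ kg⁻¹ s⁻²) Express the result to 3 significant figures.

1.31 × 10⁻³ m/s²

Δa = 2GMr/d³
   = 2 × (6.674 × 10⁻¹¹) × (1.90 × 10²⁷) × (1.56 × 10⁶) / (6.71 × 10⁸)³
   = 1.31 × 10⁻³ m/s²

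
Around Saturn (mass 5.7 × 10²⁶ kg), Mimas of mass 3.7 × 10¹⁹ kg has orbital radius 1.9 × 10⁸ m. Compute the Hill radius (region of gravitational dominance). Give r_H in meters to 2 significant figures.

r_H ≈ a (m/3M)^(1/3)
    = (1.9 × 10⁸) × (3.7 × 10¹⁹ / (3 × 5.7 × 10²⁶))^(1/3)
    = 5.3 × 10⁵ m

5.3 × 10⁵ m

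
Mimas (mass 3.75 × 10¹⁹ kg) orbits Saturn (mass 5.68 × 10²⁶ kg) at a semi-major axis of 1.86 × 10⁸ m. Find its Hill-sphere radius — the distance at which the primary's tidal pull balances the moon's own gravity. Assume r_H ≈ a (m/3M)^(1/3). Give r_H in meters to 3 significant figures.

r_H ≈ a (m/3M)^(1/3)
    = (1.86 × 10⁸) × (3.75 × 10¹⁹ / (3 × 5.68 × 10²⁶))^(1/3)
    = 5.21 × 10⁵ m

5.21 × 10⁵ m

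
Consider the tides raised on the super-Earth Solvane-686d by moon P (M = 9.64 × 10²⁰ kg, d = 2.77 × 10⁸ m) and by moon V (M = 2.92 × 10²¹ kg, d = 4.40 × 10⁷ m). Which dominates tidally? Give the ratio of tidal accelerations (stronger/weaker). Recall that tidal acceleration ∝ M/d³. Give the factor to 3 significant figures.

Moon V, by a factor of ≈ 756

Compare M/d³ for the two perturbers:
Moon P: (9.64 × 10²⁰) / (2.77 × 10⁸)³ = 4.536 × 10⁻⁵
Moon V: (2.92 × 10²¹) / (4.40 × 10⁷)³ = 3.428 × 10⁻²
Ratio (larger/smaller) = 756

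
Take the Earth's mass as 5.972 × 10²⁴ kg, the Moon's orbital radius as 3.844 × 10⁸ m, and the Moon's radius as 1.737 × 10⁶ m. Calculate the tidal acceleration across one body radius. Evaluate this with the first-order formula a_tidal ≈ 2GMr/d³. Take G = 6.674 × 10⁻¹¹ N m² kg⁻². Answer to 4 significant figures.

2.438 × 10⁻⁵ m/s²

a_tidal = 2GMr/d³
        = 2 × (6.674 × 10⁻¹¹) × (5.972 × 10²⁴) × (1.737 × 10⁶) / (3.844 × 10⁸)³
        = 2.438 × 10⁻⁵ m/s²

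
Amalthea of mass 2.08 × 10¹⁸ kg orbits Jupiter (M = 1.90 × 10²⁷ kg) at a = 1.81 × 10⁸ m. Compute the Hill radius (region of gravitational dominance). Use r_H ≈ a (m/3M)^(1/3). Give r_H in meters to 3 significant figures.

1.29 × 10⁵ m

r_H ≈ a (m/3M)^(1/3)
    = (1.81 × 10⁸) × (2.08 × 10¹⁸ / (3 × 1.90 × 10²⁷))^(1/3)
    = 1.29 × 10⁵ m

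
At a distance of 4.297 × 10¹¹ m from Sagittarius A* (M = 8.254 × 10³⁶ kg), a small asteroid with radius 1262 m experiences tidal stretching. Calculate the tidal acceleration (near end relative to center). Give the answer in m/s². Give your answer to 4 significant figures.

1.752 × 10⁻⁵ m/s²

Δg = 2GMr/d³
   = 2 × (6.674 × 10⁻¹¹) × (8.254 × 10³⁶) × (1262) / (4.297 × 10¹¹)³
   = 1.752 × 10⁻⁵ m/s²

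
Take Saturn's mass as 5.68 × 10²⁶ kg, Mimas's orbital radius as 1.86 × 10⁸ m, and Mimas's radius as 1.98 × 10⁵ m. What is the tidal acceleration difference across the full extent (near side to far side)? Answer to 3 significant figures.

The field gradient is 2GM/d³; across the full diameter 2r the difference is 4GMr/d³.
a_tidal = 4GMr/d³
        = 4 × (6.674 × 10⁻¹¹) × (5.68 × 10²⁶) × (1.98 × 10⁵) / (1.86 × 10⁸)³
        = 4.67 × 10⁻³ m/s²

4.67 × 10⁻³ m/s²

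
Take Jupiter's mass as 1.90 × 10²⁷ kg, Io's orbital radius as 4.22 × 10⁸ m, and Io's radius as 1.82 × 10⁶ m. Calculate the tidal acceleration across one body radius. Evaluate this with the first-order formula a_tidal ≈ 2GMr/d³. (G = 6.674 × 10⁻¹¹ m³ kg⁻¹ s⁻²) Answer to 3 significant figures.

6.14 × 10⁻³ m/s²

Since r ≪ d, expand the inverse-square field across one radius to get the leading 2GMr/d³ term.
a_tidal = 2GMr/d³
        = 2 × (6.674 × 10⁻¹¹) × (1.90 × 10²⁷) × (1.82 × 10⁶) / (4.22 × 10⁸)³
        = 6.14 × 10⁻³ m/s²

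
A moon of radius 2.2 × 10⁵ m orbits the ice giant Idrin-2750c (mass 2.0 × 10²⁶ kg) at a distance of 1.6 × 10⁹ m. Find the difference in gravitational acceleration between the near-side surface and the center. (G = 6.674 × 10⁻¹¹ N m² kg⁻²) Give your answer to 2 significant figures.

Δg = 2GMr/d³
   = 2 × (6.674 × 10⁻¹¹) × (2.0 × 10²⁶) × (2.2 × 10⁵) / (1.6 × 10⁹)³
   = 1.4 × 10⁻⁶ m/s²

1.4 × 10⁻⁶ m/s²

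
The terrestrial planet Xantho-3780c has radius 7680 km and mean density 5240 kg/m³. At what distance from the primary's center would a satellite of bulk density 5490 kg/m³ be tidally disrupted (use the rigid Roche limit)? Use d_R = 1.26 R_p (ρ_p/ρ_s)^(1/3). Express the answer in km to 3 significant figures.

9530 km

d_R = 1.26 × 7680 km × (5240/5490)^(1/3)
    = 9530 km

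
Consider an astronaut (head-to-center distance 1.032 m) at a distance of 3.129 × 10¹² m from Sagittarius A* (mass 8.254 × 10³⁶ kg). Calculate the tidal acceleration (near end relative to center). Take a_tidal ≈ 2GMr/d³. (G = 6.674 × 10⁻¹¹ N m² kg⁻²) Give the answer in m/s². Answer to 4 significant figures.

Δa = 2GMr/d³
   = 2 × (6.674 × 10⁻¹¹) × (8.254 × 10³⁶) × (1.032) / (3.129 × 10¹²)³
   = 3.711 × 10⁻¹¹ m/s²

3.711 × 10⁻¹¹ m/s²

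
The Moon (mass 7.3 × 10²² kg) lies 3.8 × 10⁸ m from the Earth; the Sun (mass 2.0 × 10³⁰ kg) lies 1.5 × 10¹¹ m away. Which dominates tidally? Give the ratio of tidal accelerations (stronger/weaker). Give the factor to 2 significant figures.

Compare M/d³ for the two perturbers:
The Moon: (7.3 × 10²²) / (3.8 × 10⁸)³ = 1.330 × 10⁻³
The Sun: (2.0 × 10³⁰) / (1.5 × 10¹¹)³ = 5.926 × 10⁻⁴
Ratio (larger/smaller) = 2.2

The Moon, by a factor of ≈ 2.2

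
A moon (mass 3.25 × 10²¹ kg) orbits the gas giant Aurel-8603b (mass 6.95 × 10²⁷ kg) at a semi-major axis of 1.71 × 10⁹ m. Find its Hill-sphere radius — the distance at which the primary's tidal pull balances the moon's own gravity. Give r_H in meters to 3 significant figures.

9.20 × 10⁶ m

r_H ≈ a (m/3M)^(1/3)
    = (1.71 × 10⁹) × (3.25 × 10²¹ / (3 × 6.95 × 10²⁷))^(1/3)
    = 9.20 × 10⁶ m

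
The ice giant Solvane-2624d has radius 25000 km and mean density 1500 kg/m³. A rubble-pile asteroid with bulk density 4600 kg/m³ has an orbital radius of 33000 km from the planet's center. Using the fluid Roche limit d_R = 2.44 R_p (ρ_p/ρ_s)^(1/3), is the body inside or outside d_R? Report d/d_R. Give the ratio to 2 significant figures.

inside; d/d_R ≈ 0.79

d_R = 2.44 × (25000 km) × (1500/4600)^(1/3) = 41990 km
d/d_R = (33000) / (41990) = 0.79
Since d/d_R < 1, the body is inside the Roche limit.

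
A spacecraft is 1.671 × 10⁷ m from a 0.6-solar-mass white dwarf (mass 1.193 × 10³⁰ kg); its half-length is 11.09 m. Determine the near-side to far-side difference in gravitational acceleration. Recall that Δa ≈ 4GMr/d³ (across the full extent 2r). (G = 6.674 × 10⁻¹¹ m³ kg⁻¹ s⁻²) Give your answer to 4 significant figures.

7.570 × 10⁻¹ m/s²

Differencing GM/(d−r)² and GM/(d+r)² to first order in r/d gives 4GMr/d³.
Δg = 4GMr/d³
   = 4 × (6.674 × 10⁻¹¹) × (1.193 × 10³⁰) × (11.09) / (1.671 × 10⁷)³
   = 7.570 × 10⁻¹ m/s²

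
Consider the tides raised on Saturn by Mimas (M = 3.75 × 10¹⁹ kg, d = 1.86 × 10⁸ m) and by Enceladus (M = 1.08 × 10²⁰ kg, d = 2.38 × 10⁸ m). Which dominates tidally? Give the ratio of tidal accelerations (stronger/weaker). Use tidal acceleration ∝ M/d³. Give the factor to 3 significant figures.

Compare M/d³ for the two perturbers:
Mimas: (3.75 × 10¹⁹) / (1.86 × 10⁸)³ = 5.828 × 10⁻⁶
Enceladus: (1.08 × 10²⁰) / (2.38 × 10⁸)³ = 8.011 × 10⁻⁶
Ratio (larger/smaller) = 1.37

Enceladus, by a factor of ≈ 1.37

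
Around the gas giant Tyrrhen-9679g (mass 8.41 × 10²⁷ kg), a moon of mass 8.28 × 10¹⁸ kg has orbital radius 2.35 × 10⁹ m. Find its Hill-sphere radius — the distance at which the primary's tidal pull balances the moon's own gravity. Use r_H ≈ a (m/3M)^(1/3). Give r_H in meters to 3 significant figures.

r_H ≈ a (m/3M)^(1/3)
    = (2.35 × 10⁹) × (8.28 × 10¹⁸ / (3 × 8.41 × 10²⁷))^(1/3)
    = 1.62 × 10⁶ m

1.62 × 10⁶ m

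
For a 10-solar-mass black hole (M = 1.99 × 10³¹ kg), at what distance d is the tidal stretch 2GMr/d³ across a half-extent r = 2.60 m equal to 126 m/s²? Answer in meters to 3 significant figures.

2GMr/d³ = a_tidal  ⇒  d = (2GMr / a_tidal)^(1/3)
d = (2 × 6.674×10⁻¹¹ × (1.99 × 10³¹) × (2.60) / (126))^(1/3)
  = 3.80 × 10⁶ m

3.80 × 10⁶ m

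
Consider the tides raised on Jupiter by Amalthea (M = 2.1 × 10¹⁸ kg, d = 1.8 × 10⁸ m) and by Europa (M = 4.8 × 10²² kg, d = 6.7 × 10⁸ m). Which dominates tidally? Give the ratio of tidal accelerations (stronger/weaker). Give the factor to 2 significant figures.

Compare M/d³ for the two perturbers:
Amalthea: (2.1 × 10¹⁸) / (1.8 × 10⁸)³ = 3.601 × 10⁻⁷
Europa: (4.8 × 10²²) / (6.7 × 10⁸)³ = 1.596 × 10⁻⁴
Ratio (larger/smaller) = 440

Europa, by a factor of ≈ 440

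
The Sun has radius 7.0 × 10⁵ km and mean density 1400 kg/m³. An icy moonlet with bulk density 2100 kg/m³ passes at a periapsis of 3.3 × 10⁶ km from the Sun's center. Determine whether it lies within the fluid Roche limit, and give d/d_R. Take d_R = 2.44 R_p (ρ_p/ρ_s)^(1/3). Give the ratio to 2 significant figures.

outside; d/d_R ≈ 2.2

d_R = 2.44 × (7.0 × 10⁵ km) × (1400/2100)^(1/3) = 1.492 × 10⁶ km
d/d_R = (3.3 × 10⁶) / (1.492 × 10⁶) = 2.2
Since d/d_R > 1, the body is outside the Roche limit.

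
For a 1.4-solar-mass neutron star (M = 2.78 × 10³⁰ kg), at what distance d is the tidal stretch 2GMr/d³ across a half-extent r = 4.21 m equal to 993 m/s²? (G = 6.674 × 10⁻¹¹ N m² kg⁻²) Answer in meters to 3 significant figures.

2GMr/d³ = a_tidal  ⇒  d = (2GMr / a_tidal)^(1/3)
d = (2 × 6.674×10⁻¹¹ × (2.78 × 10³⁰) × (4.21) / (993))^(1/3)
  = 1.16 × 10⁶ m

1.16 × 10⁶ m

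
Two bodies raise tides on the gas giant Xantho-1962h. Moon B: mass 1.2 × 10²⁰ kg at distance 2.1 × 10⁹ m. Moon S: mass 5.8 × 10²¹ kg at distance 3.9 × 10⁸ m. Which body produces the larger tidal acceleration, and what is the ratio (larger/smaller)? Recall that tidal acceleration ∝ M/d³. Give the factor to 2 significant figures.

The tide-raising term goes as M/d³ (the gradient of a 1/d² field).
Moon B: (1.2 × 10²⁰) / (2.1 × 10⁹)³ = 1.296 × 10⁻⁸
Moon S: (5.8 × 10²¹) / (3.9 × 10⁸)³ = 9.778 × 10⁻⁵
Ratio (larger/smaller) = 7500

Moon S, by a factor of ≈ 7500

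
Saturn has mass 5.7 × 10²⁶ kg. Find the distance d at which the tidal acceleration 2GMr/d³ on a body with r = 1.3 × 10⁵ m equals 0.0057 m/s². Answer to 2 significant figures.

1.2 × 10⁸ m

2GMr/d³ = a_tidal  ⇒  d = (2GMr / a_tidal)^(1/3)
d = (2 × 6.674×10⁻¹¹ × (5.7 × 10²⁶) × (1.3 × 10⁵) / (0.0057))^(1/3)
  = 1.2 × 10⁸ m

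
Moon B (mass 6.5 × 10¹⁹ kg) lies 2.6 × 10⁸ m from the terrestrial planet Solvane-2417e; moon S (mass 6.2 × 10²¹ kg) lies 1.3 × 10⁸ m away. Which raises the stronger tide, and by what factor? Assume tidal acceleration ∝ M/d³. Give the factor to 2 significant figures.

Moon S, by a factor of ≈ 760

Tidal stretch scales as M/d³; compute that for each body.
Moon B: (6.5 × 10¹⁹) / (2.6 × 10⁸)³ = 3.698 × 10⁻⁶
Moon S: (6.2 × 10²¹) / (1.3 × 10⁸)³ = 2.822 × 10⁻³
Ratio (larger/smaller) = 760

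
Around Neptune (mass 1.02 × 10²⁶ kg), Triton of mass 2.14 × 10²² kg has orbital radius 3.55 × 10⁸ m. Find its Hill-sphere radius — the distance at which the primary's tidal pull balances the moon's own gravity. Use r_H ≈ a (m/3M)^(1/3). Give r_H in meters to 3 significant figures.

1.46 × 10⁷ m

r_H ≈ a (m/3M)^(1/3)
    = (3.55 × 10⁸) × (2.14 × 10²² / (3 × 1.02 × 10²⁶))^(1/3)
    = 1.46 × 10⁷ m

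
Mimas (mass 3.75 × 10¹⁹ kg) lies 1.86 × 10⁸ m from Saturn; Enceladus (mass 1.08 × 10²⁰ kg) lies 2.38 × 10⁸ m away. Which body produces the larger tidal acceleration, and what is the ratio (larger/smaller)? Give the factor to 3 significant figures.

The tide-raising term goes as M/d³ (the gradient of a 1/d² field).
Mimas: (3.75 × 10¹⁹) / (1.86 × 10⁸)³ = 5.828 × 10⁻⁶
Enceladus: (1.08 × 10²⁰) / (2.38 × 10⁸)³ = 8.011 × 10⁻⁶
Ratio (larger/smaller) = 1.37

Enceladus, by a factor of ≈ 1.37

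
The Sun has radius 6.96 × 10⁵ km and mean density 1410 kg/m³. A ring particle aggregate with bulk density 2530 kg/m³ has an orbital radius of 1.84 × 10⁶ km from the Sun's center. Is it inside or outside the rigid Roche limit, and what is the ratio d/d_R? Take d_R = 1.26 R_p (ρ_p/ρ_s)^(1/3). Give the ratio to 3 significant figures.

outside; d/d_R ≈ 2.55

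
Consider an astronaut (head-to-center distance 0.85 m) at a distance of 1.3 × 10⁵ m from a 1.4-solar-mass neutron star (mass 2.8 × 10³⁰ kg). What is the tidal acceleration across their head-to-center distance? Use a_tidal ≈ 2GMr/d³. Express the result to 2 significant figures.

Δa = 2GMr/d³
   = 2 × (6.674 × 10⁻¹¹) × (2.8 × 10³⁰) × (0.85) / (1.3 × 10⁵)³
   = 1.4 × 10⁵ m/s²

1.4 × 10⁵ m/s²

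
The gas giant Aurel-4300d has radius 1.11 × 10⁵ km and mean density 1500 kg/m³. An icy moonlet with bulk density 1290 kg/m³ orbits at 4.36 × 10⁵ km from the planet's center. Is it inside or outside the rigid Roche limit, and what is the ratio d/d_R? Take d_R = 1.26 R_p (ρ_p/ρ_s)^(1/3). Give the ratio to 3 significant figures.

d_R = 1.26 × (1.11 × 10⁵ km) × (1500/1290)^(1/3) = 1.471 × 10⁵ km
d/d_R = (4.36 × 10⁵) / (1.471 × 10⁵) = 2.96
Since d/d_R > 1, the body is outside the Roche limit.

outside; d/d_R ≈ 2.96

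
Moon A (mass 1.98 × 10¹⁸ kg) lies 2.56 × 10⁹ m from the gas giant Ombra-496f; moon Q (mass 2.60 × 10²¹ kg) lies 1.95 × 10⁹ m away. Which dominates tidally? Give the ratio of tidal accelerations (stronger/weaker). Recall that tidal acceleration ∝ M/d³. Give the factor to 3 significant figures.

Moon Q, by a factor of ≈ 2970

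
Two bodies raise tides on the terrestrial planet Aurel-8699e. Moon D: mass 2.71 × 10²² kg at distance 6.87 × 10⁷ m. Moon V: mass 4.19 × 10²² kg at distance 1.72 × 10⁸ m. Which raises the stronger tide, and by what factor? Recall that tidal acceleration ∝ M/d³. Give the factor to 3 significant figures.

Moon D, by a factor of ≈ 10.2

Tidal stretch scales as M/d³; compute that for each body.
Moon D: (2.71 × 10²²) / (6.87 × 10⁷)³ = 8.358 × 10⁻²
Moon V: (4.19 × 10²²) / (1.72 × 10⁸)³ = 8.234 × 10⁻³
Ratio (larger/smaller) = 10.2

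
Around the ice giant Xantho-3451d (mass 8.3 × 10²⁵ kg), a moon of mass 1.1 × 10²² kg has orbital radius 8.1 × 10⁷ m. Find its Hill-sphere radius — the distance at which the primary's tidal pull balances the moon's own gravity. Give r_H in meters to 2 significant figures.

2.9 × 10⁶ m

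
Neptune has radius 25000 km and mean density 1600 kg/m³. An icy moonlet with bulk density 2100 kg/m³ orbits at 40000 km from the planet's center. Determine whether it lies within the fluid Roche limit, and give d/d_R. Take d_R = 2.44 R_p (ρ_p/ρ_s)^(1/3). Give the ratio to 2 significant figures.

d_R = 2.44 × (25000 km) × (1600/2100)^(1/3) = 55710 km
d/d_R = (40000) / (55710) = 0.72
Since d/d_R < 1, the body is inside the Roche limit.

inside; d/d_R ≈ 0.72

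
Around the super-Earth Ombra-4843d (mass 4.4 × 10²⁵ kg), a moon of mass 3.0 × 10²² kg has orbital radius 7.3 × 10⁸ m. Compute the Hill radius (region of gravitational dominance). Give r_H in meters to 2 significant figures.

r_H ≈ a (m/3M)^(1/3)
    = (7.3 × 10⁸) × (3.0 × 10²² / (3 × 4.4 × 10²⁵))^(1/3)
    = 4.5 × 10⁷ m

4.5 × 10⁷ m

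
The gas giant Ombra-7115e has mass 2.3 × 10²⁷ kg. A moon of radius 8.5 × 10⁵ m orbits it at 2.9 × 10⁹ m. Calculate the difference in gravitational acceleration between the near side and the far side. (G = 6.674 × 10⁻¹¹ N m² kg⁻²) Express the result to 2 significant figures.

2.1 × 10⁻⁵ m/s²

Δg = 4GMr/d³
   = 4 × (6.674 × 10⁻¹¹) × (2.3 × 10²⁷) × (8.5 × 10⁵) / (2.9 × 10⁹)³
   = 2.1 × 10⁻⁵ m/s²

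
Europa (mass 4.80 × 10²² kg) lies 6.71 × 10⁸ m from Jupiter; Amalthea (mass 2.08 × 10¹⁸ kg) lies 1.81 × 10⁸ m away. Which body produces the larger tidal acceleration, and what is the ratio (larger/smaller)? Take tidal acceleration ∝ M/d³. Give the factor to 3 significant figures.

Tidal stretch scales as M/d³; compute that for each body.
Europa: (4.80 × 10²²) / (6.71 × 10⁸)³ = 1.589 × 10⁻⁴
Amalthea: (2.08 × 10¹⁸) / (1.81 × 10⁸)³ = 3.508 × 10⁻⁷
Ratio (larger/smaller) = 453

Europa, by a factor of ≈ 453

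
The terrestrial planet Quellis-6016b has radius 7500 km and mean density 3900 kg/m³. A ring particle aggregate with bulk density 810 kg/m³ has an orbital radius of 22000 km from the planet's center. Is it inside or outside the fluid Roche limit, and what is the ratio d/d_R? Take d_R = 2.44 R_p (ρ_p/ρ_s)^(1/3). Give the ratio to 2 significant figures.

d_R = 2.44 × (7500 km) × (3900/810)^(1/3) = 30900 km
d/d_R = (22000) / (30900) = 0.71
Since d/d_R < 1, the body is inside the Roche limit.

inside; d/d_R ≈ 0.71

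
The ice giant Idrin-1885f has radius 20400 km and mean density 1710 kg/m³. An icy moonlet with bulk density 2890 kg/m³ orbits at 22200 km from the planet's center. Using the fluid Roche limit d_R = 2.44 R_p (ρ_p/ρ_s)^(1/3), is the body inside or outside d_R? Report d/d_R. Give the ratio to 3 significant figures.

inside; d/d_R ≈ 0.531

d_R = 2.44 × (20400 km) × (1710/2890)^(1/3) = 41790 km
d/d_R = (22200) / (41790) = 0.531
Since d/d_R < 1, the body is inside the Roche limit.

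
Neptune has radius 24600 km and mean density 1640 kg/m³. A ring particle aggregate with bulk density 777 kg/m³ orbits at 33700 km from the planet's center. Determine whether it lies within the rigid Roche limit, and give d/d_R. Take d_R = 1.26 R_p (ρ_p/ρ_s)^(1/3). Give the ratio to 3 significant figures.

inside; d/d_R ≈ 0.848

d_R = 1.26 × (24600 km) × (1640/777)^(1/3) = 39760 km
d/d_R = (33700) / (39760) = 0.848
Since d/d_R < 1, the body is inside the Roche limit.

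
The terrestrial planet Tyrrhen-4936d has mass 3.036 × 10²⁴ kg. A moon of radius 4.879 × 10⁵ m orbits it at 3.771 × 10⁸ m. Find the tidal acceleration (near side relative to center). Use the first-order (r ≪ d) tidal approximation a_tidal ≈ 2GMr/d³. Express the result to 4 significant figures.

Since r ≪ d, expand the inverse-square field across one radius to get the leading 2GMr/d³ term.
a_tidal = 2GMr/d³
        = 2 × (6.674 × 10⁻¹¹) × (3.036 × 10²⁴) × (4.879 × 10⁵) / (3.771 × 10⁸)³
        = 3.687 × 10⁻⁶ m/s²

3.687 × 10⁻⁶ m/s²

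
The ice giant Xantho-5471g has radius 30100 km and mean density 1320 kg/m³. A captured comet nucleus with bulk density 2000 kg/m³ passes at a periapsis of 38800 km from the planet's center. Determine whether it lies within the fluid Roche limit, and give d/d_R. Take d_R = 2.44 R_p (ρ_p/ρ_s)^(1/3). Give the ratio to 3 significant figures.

inside; d/d_R ≈ 0.607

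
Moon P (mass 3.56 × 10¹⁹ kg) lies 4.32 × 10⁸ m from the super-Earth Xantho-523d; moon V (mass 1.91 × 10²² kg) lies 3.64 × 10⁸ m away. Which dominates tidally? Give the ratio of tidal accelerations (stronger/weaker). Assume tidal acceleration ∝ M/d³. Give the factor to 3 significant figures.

Tidal stretch scales as M/d³; compute that for each body.
Moon P: (3.56 × 10¹⁹) / (4.32 × 10⁸)³ = 4.416 × 10⁻⁷
Moon V: (1.91 × 10²²) / (3.64 × 10⁸)³ = 3.960 × 10⁻⁴
Ratio (larger/smaller) = 897

Moon V, by a factor of ≈ 897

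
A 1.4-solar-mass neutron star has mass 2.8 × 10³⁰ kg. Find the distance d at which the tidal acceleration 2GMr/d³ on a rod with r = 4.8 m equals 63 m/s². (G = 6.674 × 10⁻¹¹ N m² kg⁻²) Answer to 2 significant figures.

3.1 × 10⁶ m

2GMr/d³ = a_tidal  ⇒  d = (2GMr / a_tidal)^(1/3)
d = (2 × 6.674×10⁻¹¹ × (2.8 × 10³⁰) × (4.8) / (63))^(1/3)
  = 3.1 × 10⁶ m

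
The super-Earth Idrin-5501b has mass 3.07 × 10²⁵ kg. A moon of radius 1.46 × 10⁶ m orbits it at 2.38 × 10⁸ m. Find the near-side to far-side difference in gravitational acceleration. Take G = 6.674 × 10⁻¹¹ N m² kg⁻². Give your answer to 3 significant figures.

Δa = 4GMr/d³
   = 4 × (6.674 × 10⁻¹¹) × (3.07 × 10²⁵) × (1.46 × 10⁶) / (2.38 × 10⁸)³
   = 8.88 × 10⁻⁴ m/s²

8.88 × 10⁻⁴ m/s²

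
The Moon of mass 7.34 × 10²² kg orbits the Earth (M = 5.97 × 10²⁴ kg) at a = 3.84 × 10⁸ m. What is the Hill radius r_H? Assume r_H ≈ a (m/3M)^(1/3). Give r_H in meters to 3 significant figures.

6.15 × 10⁷ m

r_H ≈ a (m/3M)^(1/3)
    = (3.84 × 10⁸) × (7.34 × 10²² / (3 × 5.97 × 10²⁴))^(1/3)
    = 6.15 × 10⁷ m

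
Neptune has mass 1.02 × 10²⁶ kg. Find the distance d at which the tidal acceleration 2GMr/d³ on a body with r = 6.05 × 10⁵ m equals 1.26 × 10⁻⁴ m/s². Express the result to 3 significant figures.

4.03 × 10⁸ m

2GMr/d³ = a_tidal  ⇒  d = (2GMr / a_tidal)^(1/3)
d = (2 × 6.674×10⁻¹¹ × (1.02 × 10²⁶) × (6.05 × 10⁵) / (1.26 × 10⁻⁴))^(1/3)
  = 4.03 × 10⁸ m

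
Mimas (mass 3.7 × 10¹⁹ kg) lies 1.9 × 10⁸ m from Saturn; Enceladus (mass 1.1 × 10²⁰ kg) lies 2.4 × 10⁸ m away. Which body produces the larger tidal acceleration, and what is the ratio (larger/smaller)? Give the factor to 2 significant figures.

Enceladus, by a factor of ≈ 1.5

The tide-raising term goes as M/d³ (the gradient of a 1/d² field).
Mimas: (3.7 × 10¹⁹) / (1.9 × 10⁸)³ = 5.394 × 10⁻⁶
Enceladus: (1.1 × 10²⁰) / (2.4 × 10⁸)³ = 7.957 × 10⁻⁶
Ratio (larger/smaller) = 1.5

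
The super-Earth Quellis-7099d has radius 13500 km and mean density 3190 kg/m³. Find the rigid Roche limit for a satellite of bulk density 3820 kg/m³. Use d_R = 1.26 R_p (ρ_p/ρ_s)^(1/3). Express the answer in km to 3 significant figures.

16000 km

d_R = 1.26 × 13500 km × (3190/3820)^(1/3)
    = 16000 km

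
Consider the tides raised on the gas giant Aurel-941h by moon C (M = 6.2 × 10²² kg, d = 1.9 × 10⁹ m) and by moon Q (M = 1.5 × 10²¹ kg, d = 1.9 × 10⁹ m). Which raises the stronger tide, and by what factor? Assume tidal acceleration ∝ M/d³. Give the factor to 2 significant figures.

Moon C, by a factor of ≈ 41

The tide-raising term goes as M/d³ (the gradient of a 1/d² field).
Moon C: (6.2 × 10²²) / (1.9 × 10⁹)³ = 9.039 × 10⁻⁶
Moon Q: (1.5 × 10²¹) / (1.9 × 10⁹)³ = 2.187 × 10⁻⁷
Ratio (larger/smaller) = 41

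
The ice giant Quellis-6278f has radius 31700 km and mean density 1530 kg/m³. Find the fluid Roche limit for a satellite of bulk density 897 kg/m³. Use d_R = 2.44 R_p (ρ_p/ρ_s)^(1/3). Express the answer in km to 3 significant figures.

92400 km

d_R = 2.44 × 31700 km × (1530/897)^(1/3)
    = 92400 km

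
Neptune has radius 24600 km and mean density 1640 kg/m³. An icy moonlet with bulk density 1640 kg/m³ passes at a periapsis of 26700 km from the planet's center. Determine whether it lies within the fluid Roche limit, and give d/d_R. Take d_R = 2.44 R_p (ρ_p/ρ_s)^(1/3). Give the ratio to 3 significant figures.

d_R = 2.44 × (24600 km) × (1640/1640)^(1/3) = 60020 km
d/d_R = (26700) / (60020) = 0.445
Since d/d_R < 1, the body is inside the Roche limit.

inside; d/d_R ≈ 0.445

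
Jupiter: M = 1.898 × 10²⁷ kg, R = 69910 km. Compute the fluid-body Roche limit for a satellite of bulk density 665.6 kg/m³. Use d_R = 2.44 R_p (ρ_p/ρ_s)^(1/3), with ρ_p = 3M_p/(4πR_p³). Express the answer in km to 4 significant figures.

2.146 × 10⁵ km

ρ_p = 3M_p/(4πR_p³) = 3 × (1.898 × 10²⁷) / (4π × (6.991 × 10⁷ m)³) = 1326 kg/m³
d_R = 2.44 × 69910 km × (1326/665.6)^(1/3)
    = 2.146 × 10⁵ km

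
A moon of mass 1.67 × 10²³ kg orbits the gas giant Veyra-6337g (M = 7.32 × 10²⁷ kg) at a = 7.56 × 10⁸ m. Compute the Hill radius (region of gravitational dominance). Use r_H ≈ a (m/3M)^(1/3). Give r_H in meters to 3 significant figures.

1.49 × 10⁷ m

r_H ≈ a (m/3M)^(1/3)
    = (7.56 × 10⁸) × (1.67 × 10²³ / (3 × 7.32 × 10²⁷))^(1/3)
    = 1.49 × 10⁷ m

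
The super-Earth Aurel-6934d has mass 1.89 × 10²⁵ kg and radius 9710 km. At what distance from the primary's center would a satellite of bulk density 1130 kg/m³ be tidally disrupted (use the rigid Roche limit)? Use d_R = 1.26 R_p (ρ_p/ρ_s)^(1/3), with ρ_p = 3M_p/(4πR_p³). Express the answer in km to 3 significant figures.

ρ_p = 3M_p/(4πR_p³) = 3 × (1.89 × 10²⁵) / (4π × (9.71 × 10⁶ m)³) = 4930 kg/m³
d_R = 1.26 × 9710 km × (4930/1130)^(1/3)
    = 20000 km

20000 km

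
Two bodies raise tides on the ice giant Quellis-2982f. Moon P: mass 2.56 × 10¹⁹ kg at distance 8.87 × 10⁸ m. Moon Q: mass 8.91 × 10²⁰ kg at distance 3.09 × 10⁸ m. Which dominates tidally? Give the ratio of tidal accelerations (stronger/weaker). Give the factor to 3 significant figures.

Moon Q, by a factor of ≈ 823

The tide-raising term goes as M/d³ (the gradient of a 1/d² field).
Moon P: (2.56 × 10¹⁹) / (8.87 × 10⁸)³ = 3.668 × 10⁻⁸
Moon Q: (8.91 × 10²⁰) / (3.09 × 10⁸)³ = 3.020 × 10⁻⁵
Ratio (larger/smaller) = 823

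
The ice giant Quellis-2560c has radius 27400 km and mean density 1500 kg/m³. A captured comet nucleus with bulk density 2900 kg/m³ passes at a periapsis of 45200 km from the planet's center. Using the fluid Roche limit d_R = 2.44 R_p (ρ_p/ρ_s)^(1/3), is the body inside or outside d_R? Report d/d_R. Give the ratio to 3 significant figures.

d_R = 2.44 × (27400 km) × (1500/2900)^(1/3) = 53670 km
d/d_R = (45200) / (53670) = 0.842
Since d/d_R < 1, the body is inside the Roche limit.

inside; d/d_R ≈ 0.842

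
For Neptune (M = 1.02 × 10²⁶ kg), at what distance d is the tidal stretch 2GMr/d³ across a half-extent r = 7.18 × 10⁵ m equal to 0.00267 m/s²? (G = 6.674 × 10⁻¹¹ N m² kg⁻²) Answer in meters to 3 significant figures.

1.54 × 10⁸ m

2GMr/d³ = a_tidal  ⇒  d = (2GMr / a_tidal)^(1/3)
d = (2 × 6.674×10⁻¹¹ × (1.02 × 10²⁶) × (7.18 × 10⁵) / (0.00267))^(1/3)
  = 1.54 × 10⁸ m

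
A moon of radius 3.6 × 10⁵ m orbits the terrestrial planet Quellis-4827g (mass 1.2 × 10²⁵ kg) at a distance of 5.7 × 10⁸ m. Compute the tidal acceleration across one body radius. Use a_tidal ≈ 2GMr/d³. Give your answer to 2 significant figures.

3.1 × 10⁻⁶ m/s²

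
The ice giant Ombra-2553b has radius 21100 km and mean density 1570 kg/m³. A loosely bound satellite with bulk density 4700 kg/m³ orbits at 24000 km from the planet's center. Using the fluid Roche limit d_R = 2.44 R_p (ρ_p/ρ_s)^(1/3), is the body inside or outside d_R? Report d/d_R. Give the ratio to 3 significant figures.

d_R = 2.44 × (21100 km) × (1570/4700)^(1/3) = 35720 km
d/d_R = (24000) / (35720) = 0.672
Since d/d_R < 1, the body is inside the Roche limit.

inside; d/d_R ≈ 0.672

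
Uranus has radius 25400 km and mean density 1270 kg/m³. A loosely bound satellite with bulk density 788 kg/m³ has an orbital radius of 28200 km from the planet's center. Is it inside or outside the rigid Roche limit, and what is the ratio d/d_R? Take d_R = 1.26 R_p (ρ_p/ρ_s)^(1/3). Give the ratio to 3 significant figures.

d_R = 1.26 × (25400 km) × (1270/788)^(1/3) = 37520 km
d/d_R = (28200) / (37520) = 0.752
Since d/d_R < 1, the body is inside the Roche limit.

inside; d/d_R ≈ 0.752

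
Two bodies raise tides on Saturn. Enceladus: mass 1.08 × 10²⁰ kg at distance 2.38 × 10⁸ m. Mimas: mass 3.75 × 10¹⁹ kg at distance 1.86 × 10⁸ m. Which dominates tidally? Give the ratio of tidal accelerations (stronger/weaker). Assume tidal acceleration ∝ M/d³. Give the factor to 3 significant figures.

The tide-raising term goes as M/d³ (the gradient of a 1/d² field).
Enceladus: (1.08 × 10²⁰) / (2.38 × 10⁸)³ = 8.011 × 10⁻⁶
Mimas: (3.75 × 10¹⁹) / (1.86 × 10⁸)³ = 5.828 × 10⁻⁶
Ratio (larger/smaller) = 1.37

Enceladus, by a factor of ≈ 1.37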